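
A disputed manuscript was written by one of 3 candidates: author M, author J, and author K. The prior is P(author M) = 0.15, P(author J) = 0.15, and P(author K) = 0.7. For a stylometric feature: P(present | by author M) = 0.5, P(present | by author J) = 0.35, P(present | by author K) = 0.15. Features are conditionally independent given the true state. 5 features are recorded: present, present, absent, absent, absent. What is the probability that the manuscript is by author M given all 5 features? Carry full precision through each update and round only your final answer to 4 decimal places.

0.2415

After 'present': normaliser = 0.5·0.1500 + 0.35·0.1500 + 0.15·0.7000; P(author M) ≈ 0.3226, P(author J) ≈ 0.2258, P(author K) ≈ 0.4516
After 'present': normaliser = 0.5·0.3226 + 0.35·0.2258 + 0.15·0.4516; P(author M) ≈ 0.5236, P(author J) ≈ 0.2565, P(author K) ≈ 0.2199
After 'absent': normaliser = 0.5·0.5236 + 0.65·0.2565 + 0.85·0.2199; P(author M) ≈ 0.4254, P(author J) ≈ 0.2709, P(author K) ≈ 0.3037
After 'absent': normaliser = 0.5·0.4254 + 0.65·0.2709 + 0.85·0.3037; P(author M) ≈ 0.3287, P(author J) ≈ 0.2722, P(author K) ≈ 0.3990
After 'absent': normaliser = 0.5·0.3287 + 0.65·0.2722 + 0.85·0.3990; P(author M) ≈ 0.2415, P(author J) ≈ 0.2600, P(author K) ≈ 0.4984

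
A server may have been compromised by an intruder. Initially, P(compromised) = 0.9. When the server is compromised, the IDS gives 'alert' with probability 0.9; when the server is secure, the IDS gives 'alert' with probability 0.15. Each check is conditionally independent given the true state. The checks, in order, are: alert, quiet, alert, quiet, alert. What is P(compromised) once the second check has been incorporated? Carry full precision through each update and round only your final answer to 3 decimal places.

0.864

Apply Bayes' rule sequentially, carrying P(compromised) forward.
After 'alert': P(compromised) = 0.9·0.9000 / (0.9·0.9000 + 0.15·0.1000) ≈ 0.9818
After 'quiet': P(compromised) = 0.1·0.9818 / (0.1·0.9818 + 0.85·0.0182) ≈ 0.8640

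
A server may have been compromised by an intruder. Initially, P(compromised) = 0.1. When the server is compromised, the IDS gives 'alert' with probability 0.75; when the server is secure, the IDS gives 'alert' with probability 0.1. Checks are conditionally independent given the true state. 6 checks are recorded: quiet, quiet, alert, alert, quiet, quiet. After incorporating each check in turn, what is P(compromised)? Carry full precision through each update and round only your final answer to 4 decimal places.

Each posterior becomes the prior for the next update.
After 'quiet': P(compromised) = 0.25·0.1000 / (0.25·0.1000 + 0.9·0.9000) ≈ 0.0299
After 'quiet': P(compromised) = 0.25·0.0299 / (0.25·0.0299 + 0.9·0.9701) ≈ 0.0085
After 'alert': P(compromised) = 0.75·0.0085 / (0.75·0.0085 + 0.1·0.9915) ≈ 0.0604
After 'alert': P(compromised) = 0.75·0.0604 / (0.75·0.0604 + 0.1·0.9396) ≈ 0.3254
After 'quiet': P(compromised) = 0.25·0.3254 / (0.25·0.3254 + 0.9·0.6746) ≈ 0.1181
After 'quiet': P(compromised) = 0.25·0.1181 / (0.25·0.1181 + 0.9·0.8819) ≈ 0.0359

0.0359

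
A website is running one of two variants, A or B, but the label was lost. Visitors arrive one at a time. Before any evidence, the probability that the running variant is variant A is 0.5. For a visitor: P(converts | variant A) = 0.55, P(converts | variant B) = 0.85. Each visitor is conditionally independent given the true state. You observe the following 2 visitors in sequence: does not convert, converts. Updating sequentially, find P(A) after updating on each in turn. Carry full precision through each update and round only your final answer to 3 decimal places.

After 'does not convert': P(A) = 0.45·0.5000 / (0.45·0.5000 + 0.15·0.5000) ≈ 0.7500
After 'converts': P(A) = 0.55·0.7500 / (0.55·0.7500 + 0.85·0.2500) ≈ 0.6600

0.660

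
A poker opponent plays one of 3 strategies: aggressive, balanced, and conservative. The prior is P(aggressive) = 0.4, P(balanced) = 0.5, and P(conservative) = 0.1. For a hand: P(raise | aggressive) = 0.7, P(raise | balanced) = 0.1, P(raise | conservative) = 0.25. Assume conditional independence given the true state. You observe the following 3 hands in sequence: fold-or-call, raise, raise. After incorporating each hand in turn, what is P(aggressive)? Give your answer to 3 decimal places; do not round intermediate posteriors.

0.865

After 'fold-or-call': normaliser = 0.3·0.4000 + 0.9·0.5000 + 0.75·0.1000; P(aggressive) ≈ 0.1860, P(balanced) ≈ 0.6977, P(conservative) ≈ 0.1163
After 'raise': normaliser = 0.7·0.1860 + 0.1·0.6977 + 0.25·0.1163; P(aggressive) ≈ 0.5685, P(balanced) ≈ 0.3046, P(conservative) ≈ 0.1269
After 'raise': normaliser = 0.7·0.5685 + 0.1·0.3046 + 0.25·0.1269; P(aggressive) ≈ 0.8649, P(balanced) ≈ 0.0662, P(conservative) ≈ 0.0689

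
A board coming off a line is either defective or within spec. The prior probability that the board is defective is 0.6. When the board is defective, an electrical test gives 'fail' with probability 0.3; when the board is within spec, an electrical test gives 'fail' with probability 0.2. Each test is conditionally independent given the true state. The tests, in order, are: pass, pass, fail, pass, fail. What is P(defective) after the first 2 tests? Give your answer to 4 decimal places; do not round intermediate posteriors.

0.5345

After 'pass': P(defective) = 0.7·0.6000 / (0.7·0.6000 + 0.8·0.4000) ≈ 0.5676
After 'pass': P(defective) = 0.7·0.5676 / (0.7·0.5676 + 0.8·0.4324) ≈ 0.5345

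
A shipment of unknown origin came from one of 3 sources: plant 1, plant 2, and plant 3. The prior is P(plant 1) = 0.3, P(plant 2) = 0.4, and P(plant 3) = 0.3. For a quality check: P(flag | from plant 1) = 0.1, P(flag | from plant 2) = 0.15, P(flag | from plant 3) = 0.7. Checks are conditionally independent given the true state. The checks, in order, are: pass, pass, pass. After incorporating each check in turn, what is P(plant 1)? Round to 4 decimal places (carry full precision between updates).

Each posterior becomes the prior for the next update.
After 'pass': normaliser = 0.9·0.3000 + 0.85·0.4000 + 0.3·0.3000; P(plant 1) ≈ 0.3857, P(plant 2) ≈ 0.4857, P(plant 3) ≈ 0.1286
After 'pass': normaliser = 0.9·0.3857 + 0.85·0.4857 + 0.3·0.1286; P(plant 1) ≈ 0.4347, P(plant 2) ≈ 0.5170, P(plant 3) ≈ 0.0483
After 'pass': normaliser = 0.9·0.4347 + 0.85·0.5170 + 0.3·0.0483; P(plant 1) ≈ 0.4629, P(plant 2) ≈ 0.5199, P(plant 3) ≈ 0.0171

0.4629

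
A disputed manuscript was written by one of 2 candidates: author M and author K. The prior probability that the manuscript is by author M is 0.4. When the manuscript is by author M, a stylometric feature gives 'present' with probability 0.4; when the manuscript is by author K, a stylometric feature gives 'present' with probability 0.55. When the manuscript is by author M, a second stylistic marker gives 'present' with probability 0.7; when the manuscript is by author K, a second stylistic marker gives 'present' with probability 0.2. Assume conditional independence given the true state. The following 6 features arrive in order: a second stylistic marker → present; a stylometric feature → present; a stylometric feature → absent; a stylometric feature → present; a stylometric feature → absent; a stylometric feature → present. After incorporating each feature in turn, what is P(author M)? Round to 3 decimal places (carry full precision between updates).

After a second stylistic marker='present': P(author M) = 0.7·0.4000 / (0.7·0.4000 + 0.2·0.6000) ≈ 0.7000
After a stylometric feature='present': P(author M) = 0.4·0.7000 / (0.4·0.7000 + 0.55·0.3000) ≈ 0.6292
After a stylometric feature='absent': P(author M) = 0.6·0.6292 / (0.6·0.6292 + 0.45·0.3708) ≈ 0.6935
After a stylometric feature='present': P(author M) = 0.4·0.6935 / (0.4·0.6935 + 0.55·0.3065) ≈ 0.6220
After a stylometric feature='absent': P(author M) = 0.6·0.6220 / (0.6·0.6220 + 0.45·0.3780) ≈ 0.6869
After a stylometric feature='present': P(author M) = 0.4·0.6869 / (0.4·0.6869 + 0.55·0.3131) ≈ 0.6147

0.615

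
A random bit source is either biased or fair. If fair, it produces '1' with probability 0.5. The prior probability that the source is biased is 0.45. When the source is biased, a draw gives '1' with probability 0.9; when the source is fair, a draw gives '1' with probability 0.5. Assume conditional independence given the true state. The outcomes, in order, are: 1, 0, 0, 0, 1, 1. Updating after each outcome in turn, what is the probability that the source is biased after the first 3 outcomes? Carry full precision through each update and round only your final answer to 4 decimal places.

0.0556

After '1': P(biased) = 0.9·0.4500 / (0.9·0.4500 + 0.5·0.5500) ≈ 0.5956
After '0': P(biased) = 0.1·0.5956 / (0.1·0.5956 + 0.5·0.4044) ≈ 0.2275
After '0': P(biased) = 0.1·0.2275 / (0.1·0.2275 + 0.5·0.7725) ≈ 0.0556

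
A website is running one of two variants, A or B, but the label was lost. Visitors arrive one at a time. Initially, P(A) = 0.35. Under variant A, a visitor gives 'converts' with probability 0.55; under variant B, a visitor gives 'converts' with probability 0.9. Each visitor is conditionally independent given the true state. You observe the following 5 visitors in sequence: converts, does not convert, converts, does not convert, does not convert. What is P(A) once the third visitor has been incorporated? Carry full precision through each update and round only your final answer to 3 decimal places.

After 'converts': P(A) = 0.55·0.3500 / (0.55·0.3500 + 0.9·0.6500) ≈ 0.2476
After 'does not convert': P(A) = 0.45·0.2476 / (0.45·0.2476 + 0.1·0.7524) ≈ 0.5969
After 'converts': P(A) = 0.55·0.5969 / (0.55·0.5969 + 0.9·0.4031) ≈ 0.4750

0.475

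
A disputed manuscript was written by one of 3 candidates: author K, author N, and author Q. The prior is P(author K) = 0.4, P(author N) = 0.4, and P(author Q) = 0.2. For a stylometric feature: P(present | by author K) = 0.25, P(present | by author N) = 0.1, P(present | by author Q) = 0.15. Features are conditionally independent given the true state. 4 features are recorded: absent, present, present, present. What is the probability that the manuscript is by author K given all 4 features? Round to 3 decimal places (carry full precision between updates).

After 'absent': normaliser = 0.75·0.4000 + 0.9·0.4000 + 0.85·0.2000; P(author K) ≈ 0.3614, P(author N) ≈ 0.4337, P(author Q) ≈ 0.2048
After 'present': normaliser = 0.25·0.3614 + 0.1·0.4337 + 0.15·0.2048; P(author K) ≈ 0.5495, P(author N) ≈ 0.2637, P(author Q) ≈ 0.1868
After 'present': normaliser = 0.25·0.5495 + 0.1·0.2637 + 0.15·0.1868; P(author K) ≈ 0.7163, P(author N) ≈ 0.1375, P(author Q) ≈ 0.1461
After 'present': normaliser = 0.25·0.7163 + 0.1·0.1375 + 0.15·0.1461; P(author K) ≈ 0.8339, P(author N) ≈ 0.0640, P(author Q) ≈ 0.1021

0.834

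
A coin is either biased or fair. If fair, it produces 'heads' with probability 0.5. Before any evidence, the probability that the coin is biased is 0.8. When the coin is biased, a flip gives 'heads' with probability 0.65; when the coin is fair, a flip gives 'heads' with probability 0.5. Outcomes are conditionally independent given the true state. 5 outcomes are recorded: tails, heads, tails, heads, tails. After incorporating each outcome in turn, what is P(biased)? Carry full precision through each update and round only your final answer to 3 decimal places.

After 'tails': P(biased) = 0.35·0.8000 / (0.35·0.8000 + 0.5·0.2000) ≈ 0.7368
After 'heads': P(biased) = 0.65·0.7368 / (0.65·0.7368 + 0.5·0.2632) ≈ 0.7845
After 'tails': P(biased) = 0.35·0.7845 / (0.35·0.7845 + 0.5·0.2155) ≈ 0.7182
After 'heads': P(biased) = 0.65·0.7182 / (0.65·0.7182 + 0.5·0.2818) ≈ 0.7681
After 'tails': P(biased) = 0.35·0.7681 / (0.35·0.7681 + 0.5·0.2319) ≈ 0.6987

0.699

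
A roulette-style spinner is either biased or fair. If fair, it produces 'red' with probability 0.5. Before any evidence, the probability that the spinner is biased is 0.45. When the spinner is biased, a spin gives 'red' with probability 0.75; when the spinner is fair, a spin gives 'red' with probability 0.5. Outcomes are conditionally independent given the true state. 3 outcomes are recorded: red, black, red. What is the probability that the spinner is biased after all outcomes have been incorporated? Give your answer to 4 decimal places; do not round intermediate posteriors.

After 'red': P(biased) = 0.75·0.4500 / (0.75·0.4500 + 0.5·0.5500) ≈ 0.5510
After 'black': P(biased) = 0.25·0.5510 / (0.25·0.5510 + 0.5·0.4490) ≈ 0.3803
After 'red': P(biased) = 0.75·0.3803 / (0.75·0.3803 + 0.5·0.6197) ≈ 0.4793

0.4793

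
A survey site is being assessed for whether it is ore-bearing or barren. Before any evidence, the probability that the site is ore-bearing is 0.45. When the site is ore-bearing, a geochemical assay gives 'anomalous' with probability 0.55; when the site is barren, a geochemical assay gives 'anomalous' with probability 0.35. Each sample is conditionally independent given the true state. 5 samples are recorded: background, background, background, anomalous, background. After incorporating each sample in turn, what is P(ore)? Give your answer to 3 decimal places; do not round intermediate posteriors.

0.228

Apply Bayes' rule sequentially, carrying P(ore) forward.
After 'background': P(ore) = 0.45·0.4500 / (0.45·0.4500 + 0.65·0.5500) ≈ 0.3616
After 'background': P(ore) = 0.45·0.3616 / (0.45·0.3616 + 0.65·0.6384) ≈ 0.2817
After 'background': P(ore) = 0.45·0.2817 / (0.45·0.2817 + 0.65·0.7183) ≈ 0.2135
After 'anomalous': P(ore) = 0.55·0.2135 / (0.55·0.2135 + 0.35·0.7865) ≈ 0.2990
After 'background': P(ore) = 0.45·0.2990 / (0.45·0.2990 + 0.65·0.7010) ≈ 0.2280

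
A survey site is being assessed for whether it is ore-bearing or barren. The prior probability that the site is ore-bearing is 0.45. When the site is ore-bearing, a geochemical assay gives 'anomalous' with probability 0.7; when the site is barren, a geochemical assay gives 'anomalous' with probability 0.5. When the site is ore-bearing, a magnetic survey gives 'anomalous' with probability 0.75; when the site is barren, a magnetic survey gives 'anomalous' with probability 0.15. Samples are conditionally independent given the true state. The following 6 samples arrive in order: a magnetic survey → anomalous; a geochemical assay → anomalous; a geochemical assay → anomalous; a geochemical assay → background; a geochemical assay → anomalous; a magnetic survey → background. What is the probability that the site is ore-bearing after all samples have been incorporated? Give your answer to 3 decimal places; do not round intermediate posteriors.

After a magnetic survey='anomalous': P(ore) = 0.75·0.4500 / (0.75·0.4500 + 0.15·0.5500) ≈ 0.8036
After a geochemical assay='anomalous': P(ore) = 0.7·0.8036 / (0.7·0.8036 + 0.5·0.1964) ≈ 0.8514
After a geochemical assay='anomalous': P(ore) = 0.7·0.8514 / (0.7·0.8514 + 0.5·0.1486) ≈ 0.8891
After a geochemical assay='background': P(ore) = 0.3·0.8891 / (0.3·0.8891 + 0.5·0.1109) ≈ 0.8279
After a geochemical assay='anomalous': P(ore) = 0.7·0.8279 / (0.7·0.8279 + 0.5·0.1721) ≈ 0.8707
After a magnetic survey='background': P(ore) = 0.25·0.8707 / (0.25·0.8707 + 0.85·0.1293) ≈ 0.6645

0.665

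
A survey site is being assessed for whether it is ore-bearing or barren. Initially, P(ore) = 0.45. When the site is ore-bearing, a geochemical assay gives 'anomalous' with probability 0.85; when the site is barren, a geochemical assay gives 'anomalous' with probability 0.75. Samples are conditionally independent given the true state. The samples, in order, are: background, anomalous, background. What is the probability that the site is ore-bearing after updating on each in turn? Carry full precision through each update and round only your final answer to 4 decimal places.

After 'background': P(ore) = 0.15·0.4500 / (0.15·0.4500 + 0.25·0.5500) ≈ 0.3293
After 'anomalous': P(ore) = 0.85·0.3293 / (0.85·0.3293 + 0.75·0.6707) ≈ 0.3575
After 'background': P(ore) = 0.15·0.3575 / (0.15·0.3575 + 0.25·0.6425) ≈ 0.2503

0.2503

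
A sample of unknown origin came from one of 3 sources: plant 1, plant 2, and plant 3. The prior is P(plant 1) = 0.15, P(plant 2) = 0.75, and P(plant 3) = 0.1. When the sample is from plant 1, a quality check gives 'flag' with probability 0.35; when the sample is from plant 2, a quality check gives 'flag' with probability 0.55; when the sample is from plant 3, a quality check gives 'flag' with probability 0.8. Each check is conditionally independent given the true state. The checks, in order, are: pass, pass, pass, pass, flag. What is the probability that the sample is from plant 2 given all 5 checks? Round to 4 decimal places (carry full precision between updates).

After 'pass': normaliser = 0.65·0.1500 + 0.45·0.7500 + 0.2·0.1000; P(plant 1) ≈ 0.2143, P(plant 2) ≈ 0.7418, P(plant 3) ≈ 0.0440
After 'pass': normaliser = 0.65·0.2143 + 0.45·0.7418 + 0.2·0.0440; P(plant 1) ≈ 0.2891, P(plant 2) ≈ 0.6927, P(plant 3) ≈ 0.0182
After 'pass': normaliser = 0.65·0.2891 + 0.45·0.6927 + 0.2·0.0182; P(plant 1) ≈ 0.3733, P(plant 2) ≈ 0.6194, P(plant 3) ≈ 0.0073
After 'pass': normaliser = 0.65·0.3733 + 0.45·0.6194 + 0.2·0.0073; P(plant 1) ≈ 0.4641, P(plant 2) ≈ 0.5331, P(plant 3) ≈ 0.0028
After 'flag': normaliser = 0.35·0.4641 + 0.55·0.5331 + 0.8·0.0028; P(plant 1) ≈ 0.3548, P(plant 2) ≈ 0.6404, P(plant 3) ≈ 0.0048

0.6404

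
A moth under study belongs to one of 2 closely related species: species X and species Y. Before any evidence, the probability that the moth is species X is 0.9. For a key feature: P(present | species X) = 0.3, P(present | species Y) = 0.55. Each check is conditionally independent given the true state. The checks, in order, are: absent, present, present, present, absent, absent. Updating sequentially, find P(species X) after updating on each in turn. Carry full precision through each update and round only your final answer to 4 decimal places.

After 'absent': P(species X) = 0.7·0.9000 / (0.7·0.9000 + 0.45·0.1000) ≈ 0.9333
After 'present': P(species X) = 0.3·0.9333 / (0.3·0.9333 + 0.55·0.0667) ≈ 0.8842
After 'present': P(species X) = 0.3·0.8842 / (0.3·0.8842 + 0.55·0.1158) ≈ 0.8064
After 'present': P(species X) = 0.3·0.8064 / (0.3·0.8064 + 0.55·0.1936) ≈ 0.6944
After 'absent': P(species X) = 0.7·0.6944 / (0.7·0.6944 + 0.45·0.3056) ≈ 0.7795
After 'absent': P(species X) = 0.7·0.7795 / (0.7·0.7795 + 0.45·0.2205) ≈ 0.8461

0.8461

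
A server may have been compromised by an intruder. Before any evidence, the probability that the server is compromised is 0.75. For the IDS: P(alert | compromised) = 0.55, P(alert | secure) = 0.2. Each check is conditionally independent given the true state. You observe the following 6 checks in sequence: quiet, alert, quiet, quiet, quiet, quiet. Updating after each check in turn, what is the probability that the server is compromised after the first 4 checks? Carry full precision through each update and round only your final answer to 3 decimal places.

After 'quiet': P(compromised) = 0.45·0.7500 / (0.45·0.7500 + 0.8·0.2500) ≈ 0.6279
After 'alert': P(compromised) = 0.55·0.6279 / (0.55·0.6279 + 0.2·0.3721) ≈ 0.8227
After 'quiet': P(compromised) = 0.45·0.8227 / (0.45·0.8227 + 0.8·0.1773) ≈ 0.7230
After 'quiet': P(compromised) = 0.45·0.7230 / (0.45·0.7230 + 0.8·0.2770) ≈ 0.5949

0.595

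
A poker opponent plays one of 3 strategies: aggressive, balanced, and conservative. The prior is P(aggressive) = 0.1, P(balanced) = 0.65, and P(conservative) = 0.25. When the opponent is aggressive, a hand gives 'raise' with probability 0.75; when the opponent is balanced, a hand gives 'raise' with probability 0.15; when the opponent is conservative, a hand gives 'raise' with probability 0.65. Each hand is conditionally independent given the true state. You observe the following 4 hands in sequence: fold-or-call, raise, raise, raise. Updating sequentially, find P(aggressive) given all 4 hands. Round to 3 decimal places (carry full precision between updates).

Each posterior becomes the prior for the next update.
After 'fold-or-call': normaliser = 0.25·0.1000 + 0.85·0.6500 + 0.35·0.2500; P(aggressive) ≈ 0.0376, P(balanced) ≈ 0.8308, P(conservative) ≈ 0.1316
After 'raise': normaliser = 0.75·0.0376 + 0.15·0.8308 + 0.65·0.1316; P(aggressive) ≈ 0.1183, P(balanced) ≈ 0.5229, P(conservative) ≈ 0.3588
After 'raise': normaliser = 0.75·0.1183 + 0.15·0.5229 + 0.65·0.3588; P(aggressive) ≈ 0.2216, P(balanced) ≈ 0.1959, P(conservative) ≈ 0.5825
After 'raise': normaliser = 0.75·0.2216 + 0.15·0.1959 + 0.65·0.5825; P(aggressive) ≈ 0.2894, P(balanced) ≈ 0.0512, P(conservative) ≈ 0.6594

0.289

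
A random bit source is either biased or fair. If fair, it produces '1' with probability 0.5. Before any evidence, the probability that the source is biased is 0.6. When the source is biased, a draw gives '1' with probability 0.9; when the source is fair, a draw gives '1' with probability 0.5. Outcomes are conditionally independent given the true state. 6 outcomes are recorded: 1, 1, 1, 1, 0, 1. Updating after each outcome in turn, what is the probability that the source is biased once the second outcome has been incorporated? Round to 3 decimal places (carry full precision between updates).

0.829

Each posterior becomes the prior for the next update.
After '1': P(biased) = 0.9·0.6000 / (0.9·0.6000 + 0.5·0.4000) ≈ 0.7297
After '1': P(biased) = 0.9·0.7297 / (0.9·0.7297 + 0.5·0.2703) ≈ 0.8294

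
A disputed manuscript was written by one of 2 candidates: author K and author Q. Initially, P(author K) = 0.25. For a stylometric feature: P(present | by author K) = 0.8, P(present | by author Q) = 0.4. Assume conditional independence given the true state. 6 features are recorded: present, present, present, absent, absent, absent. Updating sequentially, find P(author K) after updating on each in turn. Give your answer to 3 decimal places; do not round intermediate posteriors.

0.090

After 'present': P(author K) = 0.8·0.2500 / (0.8·0.2500 + 0.4·0.7500) ≈ 0.4000
After 'present': P(author K) = 0.8·0.4000 / (0.8·0.4000 + 0.4·0.6000) ≈ 0.5714
After 'present': P(author K) = 0.8·0.5714 / (0.8·0.5714 + 0.4·0.4286) ≈ 0.7273
After 'absent': P(author K) = 0.2·0.7273 / (0.2·0.7273 + 0.6·0.2727) ≈ 0.4706
After 'absent': P(author K) = 0.2·0.4706 / (0.2·0.4706 + 0.6·0.5294) ≈ 0.2286
After 'absent': P(author K) = 0.2·0.2286 / (0.2·0.2286 + 0.6·0.7714) ≈ 0.0899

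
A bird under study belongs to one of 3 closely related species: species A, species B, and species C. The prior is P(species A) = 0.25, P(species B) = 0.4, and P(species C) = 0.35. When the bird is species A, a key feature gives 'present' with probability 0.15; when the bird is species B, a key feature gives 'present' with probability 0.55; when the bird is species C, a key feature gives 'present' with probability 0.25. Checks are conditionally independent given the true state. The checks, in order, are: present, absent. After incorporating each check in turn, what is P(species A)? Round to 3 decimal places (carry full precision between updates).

Apply Bayes' rule sequentially, carrying P(species A) forward.
After 'present': normaliser = 0.15·0.2500 + 0.55·0.4000 + 0.25·0.3500; P(species A) ≈ 0.1087, P(species B) ≈ 0.6377, P(species C) ≈ 0.2536
After 'absent': normaliser = 0.85·0.1087 + 0.45·0.6377 + 0.75·0.2536; P(species A) ≈ 0.1622, P(species B) ≈ 0.5038, P(species C) ≈ 0.3340

0.162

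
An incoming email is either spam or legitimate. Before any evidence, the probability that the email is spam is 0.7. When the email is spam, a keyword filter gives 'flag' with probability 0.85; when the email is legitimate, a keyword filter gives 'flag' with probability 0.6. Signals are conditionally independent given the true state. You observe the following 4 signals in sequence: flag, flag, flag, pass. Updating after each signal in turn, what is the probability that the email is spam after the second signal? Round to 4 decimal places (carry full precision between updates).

0.8240

After 'flag': P(spam) = 0.85·0.7000 / (0.85·0.7000 + 0.6·0.3000) ≈ 0.7677
After 'flag': P(spam) = 0.85·0.7677 / (0.85·0.7677 + 0.6·0.2323) ≈ 0.8240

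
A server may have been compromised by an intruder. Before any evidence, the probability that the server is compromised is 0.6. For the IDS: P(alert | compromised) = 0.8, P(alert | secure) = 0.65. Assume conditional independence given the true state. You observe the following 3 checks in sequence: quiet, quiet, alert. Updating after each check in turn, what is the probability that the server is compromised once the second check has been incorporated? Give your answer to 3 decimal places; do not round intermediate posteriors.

After 'quiet': P(compromised) = 0.2·0.6000 / (0.2·0.6000 + 0.35·0.4000) ≈ 0.4615
After 'quiet': P(compromised) = 0.2·0.4615 / (0.2·0.4615 + 0.35·0.5385) ≈ 0.3288

0.329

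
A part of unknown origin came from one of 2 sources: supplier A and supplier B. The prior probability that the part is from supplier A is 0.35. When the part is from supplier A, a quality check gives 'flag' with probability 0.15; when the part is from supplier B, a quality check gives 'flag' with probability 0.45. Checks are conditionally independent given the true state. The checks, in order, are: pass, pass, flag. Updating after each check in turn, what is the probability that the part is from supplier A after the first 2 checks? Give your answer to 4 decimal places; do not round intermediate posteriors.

After 'pass': P(supplier A) = 0.85·0.3500 / (0.85·0.3500 + 0.55·0.6500) ≈ 0.4542
After 'pass': P(supplier A) = 0.85·0.4542 / (0.85·0.4542 + 0.55·0.5458) ≈ 0.5626

0.5626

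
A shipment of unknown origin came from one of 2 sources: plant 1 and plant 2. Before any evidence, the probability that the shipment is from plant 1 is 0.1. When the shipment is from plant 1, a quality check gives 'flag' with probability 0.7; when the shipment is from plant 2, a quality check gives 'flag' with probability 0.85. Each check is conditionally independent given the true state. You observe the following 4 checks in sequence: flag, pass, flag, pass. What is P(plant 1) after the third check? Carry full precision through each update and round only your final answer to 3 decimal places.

After 'flag': P(plant 1) = 0.7·0.1000 / (0.7·0.1000 + 0.85·0.9000) ≈ 0.0838
After 'pass': P(plant 1) = 0.3·0.0838 / (0.3·0.0838 + 0.15·0.9162) ≈ 0.1547
After 'flag': P(plant 1) = 0.7·0.1547 / (0.7·0.1547 + 0.85·0.8453) ≈ 0.1310

0.131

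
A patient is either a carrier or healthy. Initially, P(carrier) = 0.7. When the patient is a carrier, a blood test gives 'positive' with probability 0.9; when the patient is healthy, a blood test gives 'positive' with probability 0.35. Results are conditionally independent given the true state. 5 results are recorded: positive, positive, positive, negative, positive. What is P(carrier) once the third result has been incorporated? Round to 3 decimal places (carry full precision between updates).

0.975

After 'positive': P(carrier) = 0.9·0.7000 / (0.9·0.7000 + 0.35·0.3000) ≈ 0.8571
After 'positive': P(carrier) = 0.9·0.8571 / (0.9·0.8571 + 0.35·0.1429) ≈ 0.9391
After 'positive': P(carrier) = 0.9·0.9391 / (0.9·0.9391 + 0.35·0.0609) ≈ 0.9754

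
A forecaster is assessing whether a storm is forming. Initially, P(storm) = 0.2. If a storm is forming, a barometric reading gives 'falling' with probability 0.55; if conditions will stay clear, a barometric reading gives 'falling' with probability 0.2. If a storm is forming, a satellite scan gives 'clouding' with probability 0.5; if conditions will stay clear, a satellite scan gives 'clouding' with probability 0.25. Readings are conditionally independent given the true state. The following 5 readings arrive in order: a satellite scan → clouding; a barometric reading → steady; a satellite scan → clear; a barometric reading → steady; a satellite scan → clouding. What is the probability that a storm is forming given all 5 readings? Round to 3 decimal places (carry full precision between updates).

0.174

After a satellite scan='clouding': P(storm) = 0.5·0.2000 / (0.5·0.2000 + 0.25·0.8000) ≈ 0.3333
After a barometric reading='steady': P(storm) = 0.45·0.3333 / (0.45·0.3333 + 0.8·0.6667) ≈ 0.2195
After a satellite scan='clear': P(storm) = 0.5·0.2195 / (0.5·0.2195 + 0.75·0.7805) ≈ 0.1579
After a barometric reading='steady': P(storm) = 0.45·0.1579 / (0.45·0.1579 + 0.8·0.8421) ≈ 0.0954
After a satellite scan='clouding': P(storm) = 0.5·0.0954 / (0.5·0.0954 + 0.25·0.9046) ≈ 0.1742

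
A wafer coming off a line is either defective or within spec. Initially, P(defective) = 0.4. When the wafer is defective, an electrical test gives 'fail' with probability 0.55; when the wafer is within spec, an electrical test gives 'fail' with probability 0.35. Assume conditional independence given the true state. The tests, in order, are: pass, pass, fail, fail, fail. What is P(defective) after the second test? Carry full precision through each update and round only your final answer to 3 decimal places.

After 'pass': P(defective) = 0.45·0.4000 / (0.45·0.4000 + 0.65·0.6000) ≈ 0.3158
After 'pass': P(defective) = 0.45·0.3158 / (0.45·0.3158 + 0.65·0.6842) ≈ 0.2422

0.242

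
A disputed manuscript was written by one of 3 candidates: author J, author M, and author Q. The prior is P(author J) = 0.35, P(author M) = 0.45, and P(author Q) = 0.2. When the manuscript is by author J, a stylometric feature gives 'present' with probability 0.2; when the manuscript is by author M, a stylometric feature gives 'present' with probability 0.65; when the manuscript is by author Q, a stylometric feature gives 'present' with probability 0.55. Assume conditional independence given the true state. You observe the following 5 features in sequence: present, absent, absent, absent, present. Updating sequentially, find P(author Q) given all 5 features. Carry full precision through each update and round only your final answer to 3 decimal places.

0.265

After 'present': normaliser = 0.2·0.3500 + 0.65·0.4500 + 0.55·0.2000; P(author J) ≈ 0.1481, P(author M) ≈ 0.6190, P(author Q) ≈ 0.2328
After 'absent': normaliser = 0.8·0.1481 + 0.35·0.6190 + 0.45·0.2328; P(author J) ≈ 0.2694, P(author M) ≈ 0.4925, P(author Q) ≈ 0.2381
After 'absent': normaliser = 0.8·0.2694 + 0.35·0.4925 + 0.45·0.2381; P(author J) ≈ 0.4353, P(author M) ≈ 0.3482, P(author Q) ≈ 0.2165
After 'absent': normaliser = 0.8·0.4353 + 0.35·0.3482 + 0.45·0.2165; P(author J) ≈ 0.6136, P(author M) ≈ 0.2147, P(author Q) ≈ 0.1716
After 'present': normaliser = 0.2·0.6136 + 0.65·0.2147 + 0.55·0.1716; P(author J) ≈ 0.3441, P(author M) ≈ 0.3913, P(author Q) ≈ 0.2646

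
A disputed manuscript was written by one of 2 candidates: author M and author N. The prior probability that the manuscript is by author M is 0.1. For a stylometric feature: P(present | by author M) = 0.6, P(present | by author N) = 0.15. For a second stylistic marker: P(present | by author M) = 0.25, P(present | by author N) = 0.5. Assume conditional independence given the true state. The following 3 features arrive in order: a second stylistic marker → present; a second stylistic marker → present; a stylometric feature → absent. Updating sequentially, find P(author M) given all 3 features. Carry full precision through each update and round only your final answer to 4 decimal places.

After a second stylistic marker='present': P(author M) = 0.25·0.1000 / (0.25·0.1000 + 0.5·0.9000) ≈ 0.0526
After a second stylistic marker='present': P(author M) = 0.25·0.0526 / (0.25·0.0526 + 0.5·0.9474) ≈ 0.0270
After a stylometric feature='absent': P(author M) = 0.4·0.0270 / (0.4·0.0270 + 0.85·0.9730) ≈ 0.0129

0.0129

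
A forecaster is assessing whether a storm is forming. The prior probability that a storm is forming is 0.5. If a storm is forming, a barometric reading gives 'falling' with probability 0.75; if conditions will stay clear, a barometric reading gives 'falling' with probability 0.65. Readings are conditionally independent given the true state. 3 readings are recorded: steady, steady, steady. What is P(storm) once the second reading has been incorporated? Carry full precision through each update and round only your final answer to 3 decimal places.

After 'steady': P(storm) = 0.25·0.5000 / (0.25·0.5000 + 0.35·0.5000) ≈ 0.4167
After 'steady': P(storm) = 0.25·0.4167 / (0.25·0.4167 + 0.35·0.5833) ≈ 0.3378

0.338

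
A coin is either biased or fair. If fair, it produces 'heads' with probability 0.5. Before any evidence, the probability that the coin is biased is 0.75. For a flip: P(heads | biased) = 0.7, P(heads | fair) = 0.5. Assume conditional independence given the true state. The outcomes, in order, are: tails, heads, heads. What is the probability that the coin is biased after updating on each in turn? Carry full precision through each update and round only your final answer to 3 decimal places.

0.779

After 'tails': P(biased) = 0.3·0.7500 / (0.3·0.7500 + 0.5·0.2500) ≈ 0.6429
After 'heads': P(biased) = 0.7·0.6429 / (0.7·0.6429 + 0.5·0.3571) ≈ 0.7159
After 'heads': P(biased) = 0.7·0.7159 / (0.7·0.7159 + 0.5·0.2841) ≈ 0.7792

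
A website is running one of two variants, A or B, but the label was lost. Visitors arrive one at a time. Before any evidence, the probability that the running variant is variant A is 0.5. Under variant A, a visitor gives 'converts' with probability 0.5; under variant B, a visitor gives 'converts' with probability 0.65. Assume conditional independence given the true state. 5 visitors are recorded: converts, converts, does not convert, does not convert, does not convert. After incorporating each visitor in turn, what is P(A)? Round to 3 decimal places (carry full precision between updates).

After 'converts': P(A) = 0.5·0.5000 / (0.5·0.5000 + 0.65·0.5000) ≈ 0.4348
After 'converts': P(A) = 0.5·0.4348 / (0.5·0.4348 + 0.65·0.5652) ≈ 0.3717
After 'does not convert': P(A) = 0.5·0.3717 / (0.5·0.3717 + 0.35·0.6283) ≈ 0.4581
After 'does not convert': P(A) = 0.5·0.4581 / (0.5·0.4581 + 0.35·0.5419) ≈ 0.5470
After 'does not convert': P(A) = 0.5·0.5470 / (0.5·0.5470 + 0.35·0.4530) ≈ 0.6330

0.633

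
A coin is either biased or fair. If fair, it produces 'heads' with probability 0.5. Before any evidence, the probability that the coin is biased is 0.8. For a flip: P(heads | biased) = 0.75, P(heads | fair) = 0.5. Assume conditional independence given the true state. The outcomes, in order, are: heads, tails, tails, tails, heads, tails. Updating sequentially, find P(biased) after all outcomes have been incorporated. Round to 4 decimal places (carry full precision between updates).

0.3600

After 'heads': P(biased) = 0.75·0.8000 / (0.75·0.8000 + 0.5·0.2000) ≈ 0.8571
After 'tails': P(biased) = 0.25·0.8571 / (0.25·0.8571 + 0.5·0.1429) ≈ 0.7500
After 'tails': P(biased) = 0.25·0.7500 / (0.25·0.7500 + 0.5·0.2500) ≈ 0.6000
After 'tails': P(biased) = 0.25·0.6000 / (0.25·0.6000 + 0.5·0.4000) ≈ 0.4286
After 'heads': P(biased) = 0.75·0.4286 / (0.75·0.4286 + 0.5·0.5714) ≈ 0.5294
After 'tails': P(biased) = 0.25·0.5294 / (0.25·0.5294 + 0.5·0.4706) ≈ 0.3600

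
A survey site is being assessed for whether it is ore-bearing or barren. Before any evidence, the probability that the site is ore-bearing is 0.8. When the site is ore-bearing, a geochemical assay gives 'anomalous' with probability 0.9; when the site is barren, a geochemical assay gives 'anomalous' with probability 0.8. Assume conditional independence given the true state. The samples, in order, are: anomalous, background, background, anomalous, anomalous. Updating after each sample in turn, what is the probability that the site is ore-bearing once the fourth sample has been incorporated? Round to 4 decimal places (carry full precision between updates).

Each posterior becomes the prior for the next update.
After 'anomalous': P(ore) = 0.9·0.8000 / (0.9·0.8000 + 0.8·0.2000) ≈ 0.8182
After 'background': P(ore) = 0.1·0.8182 / (0.1·0.8182 + 0.2·0.1818) ≈ 0.6923
After 'background': P(ore) = 0.1·0.6923 / (0.1·0.6923 + 0.2·0.3077) ≈ 0.5294
After 'anomalous': P(ore) = 0.9·0.5294 / (0.9·0.5294 + 0.8·0.4706) ≈ 0.5586

0.5586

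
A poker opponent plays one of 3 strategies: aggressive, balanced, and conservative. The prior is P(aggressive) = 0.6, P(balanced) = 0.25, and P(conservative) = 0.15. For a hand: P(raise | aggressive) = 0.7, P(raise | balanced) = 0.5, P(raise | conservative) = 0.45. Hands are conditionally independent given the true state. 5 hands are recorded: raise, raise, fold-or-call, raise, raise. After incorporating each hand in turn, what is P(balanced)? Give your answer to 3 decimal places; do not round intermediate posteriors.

After 'raise': normaliser = 0.7·0.6000 + 0.5·0.2500 + 0.45·0.1500; P(aggressive) ≈ 0.6857, P(balanced) ≈ 0.2041, P(conservative) ≈ 0.1102
After 'raise': normaliser = 0.7·0.6857 + 0.5·0.2041 + 0.45·0.1102; P(aggressive) ≈ 0.7599, P(balanced) ≈ 0.1616, P(conservative) ≈ 0.0785
After 'fold-or-call': normaliser = 0.3·0.7599 + 0.5·0.1616 + 0.55·0.0785; P(aggressive) ≈ 0.6478, P(balanced) ≈ 0.2295, P(conservative) ≈ 0.1227
After 'raise': normaliser = 0.7·0.6478 + 0.5·0.2295 + 0.45·0.1227; P(aggressive) ≈ 0.7274, P(balanced) ≈ 0.1841, P(conservative) ≈ 0.0886
After 'raise': normaliser = 0.7·0.7274 + 0.5·0.1841 + 0.45·0.0886; P(aggressive) ≈ 0.7943, P(balanced) ≈ 0.1436, P(conservative) ≈ 0.0622

0.144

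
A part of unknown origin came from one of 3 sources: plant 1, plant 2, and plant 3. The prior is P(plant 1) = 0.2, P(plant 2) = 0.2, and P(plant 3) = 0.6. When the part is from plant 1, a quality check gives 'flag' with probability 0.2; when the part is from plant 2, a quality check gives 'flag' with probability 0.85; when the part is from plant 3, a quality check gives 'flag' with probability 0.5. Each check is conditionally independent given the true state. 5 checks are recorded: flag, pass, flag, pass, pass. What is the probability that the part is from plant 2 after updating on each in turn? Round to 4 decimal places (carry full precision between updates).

0.0209

Apply Bayes' rule sequentially, carrying P(plant 2) forward.
After 'flag': normaliser = 0.2·0.2000 + 0.85·0.2000 + 0.5·0.6000; P(plant 1) ≈ 0.0784, P(plant 2) ≈ 0.3333, P(plant 3) ≈ 0.5882
After 'pass': normaliser = 0.8·0.0784 + 0.15·0.3333 + 0.5·0.5882; P(plant 1) ≈ 0.1542, P(plant 2) ≈ 0.1229, P(plant 3) ≈ 0.7229
After 'flag': normaliser = 0.2·0.1542 + 0.85·0.1229 + 0.5·0.7229; P(plant 1) ≈ 0.0621, P(plant 2) ≈ 0.2103, P(plant 3) ≈ 0.7276
After 'pass': normaliser = 0.8·0.0621 + 0.15·0.2103 + 0.5·0.7276; P(plant 1) ≈ 0.1116, P(plant 2) ≈ 0.0709, P(plant 3) ≈ 0.8175
After 'pass': normaliser = 0.8·0.1116 + 0.15·0.0709 + 0.5·0.8175; P(plant 1) ≈ 0.1755, P(plant 2) ≈ 0.0209, P(plant 3) ≈ 0.8036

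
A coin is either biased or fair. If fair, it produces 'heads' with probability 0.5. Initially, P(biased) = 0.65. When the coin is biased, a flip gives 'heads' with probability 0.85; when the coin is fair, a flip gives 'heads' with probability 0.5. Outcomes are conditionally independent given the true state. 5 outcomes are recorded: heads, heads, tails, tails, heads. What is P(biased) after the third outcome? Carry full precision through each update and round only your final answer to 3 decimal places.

0.617

After 'heads': P(biased) = 0.85·0.6500 / (0.85·0.6500 + 0.5·0.3500) ≈ 0.7595
After 'heads': P(biased) = 0.85·0.7595 / (0.85·0.7595 + 0.5·0.2405) ≈ 0.8429
After 'tails': P(biased) = 0.15·0.8429 / (0.15·0.8429 + 0.5·0.1571) ≈ 0.6169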